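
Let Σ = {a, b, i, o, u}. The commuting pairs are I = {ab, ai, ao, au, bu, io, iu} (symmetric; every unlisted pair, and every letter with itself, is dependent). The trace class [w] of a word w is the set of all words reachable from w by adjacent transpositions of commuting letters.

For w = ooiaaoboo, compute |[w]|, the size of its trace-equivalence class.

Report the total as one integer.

#0=o has no predecessor
#1=o depends on [0:o]
#2=i has no predecessor
#3=a has no predecessor
#4=a depends on [3:a]
#5=o depends on [1:o]
#6=b depends on [2:i, 5:o]
#7=o depends on [6:b]
#8=o depends on [7:o]
sources: [0:o, 2:i, 3:a]
N(rest) = Σ N(rest − s) over sources s of rest; N(one piece) = 1:
  size 1 → [4]=1  [8]=1
  size 2 → [3,4]=1  [4,8]=2  [7,8]=1
  size 3 → [3,4,8]=3  [4,7,8]=3  [6,7,8]=1
  size 4 → [2,6,7,8]=1  [3,4,7,8]=6  [4,6,7,8]=4  [5,6,7,8]=1
  size 5 → [1,5,6,7,8]=1  [2,4,6,7,8]=5  [2,5,6,7,8]=2  [3,4,6,7,8]=10  [4,5,6,7,8]=5
  size 6 → [0,1,5,6,7,8]=1  [1,2,5,6,7,8]=3  [1,4,5,6,7,8]=6  [2,3,4,6,7,8]=15  [2,4,5,6,7,8]=12  [3,4,5,6,7,8]=15
  size 7 → [0,1,2,5,6,7,8]=4  [0,1,4,5,6,7,8]=7  [1,2,4,5,6,7,8]=21  [1,3,4,5,6,7,8]=21  [2,3,4,5,6,7,8]=42
  first=0(o) contributes 84
  first=2(i) contributes 28
  first=3(a) contributes 32
|[w]| = 144

144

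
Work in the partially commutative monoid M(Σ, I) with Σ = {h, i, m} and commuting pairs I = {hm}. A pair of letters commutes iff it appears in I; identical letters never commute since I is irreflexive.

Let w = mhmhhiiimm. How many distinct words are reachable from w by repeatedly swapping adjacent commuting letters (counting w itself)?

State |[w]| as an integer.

drop 0:m onto floor
drop 1:h onto floor
drop 2:m onto {0:m}
drop 3:h onto {1:h}
drop 4:h onto {3:h}
drop 5:i onto {2:m, 4:h}
drop 6:i onto {5:i}
drop 7:i onto {6:i}
drop 8:m onto {7:i}
drop 9:m onto {8:m}
ground layer = {0:m, 1:h}
drop-orders for the pieces not yet dropped (sum over which currently-grounded one goes next):
  1 to go: {9} 1
  2 to go: {8,9} 1
  3 to go: {7,8,9} 1
  4 to go: {6,7,8,9} 1
  5 to go: {5,6,7,8,9} 1
  6 to go: {2,5,6,7,8,9} 1  {4,5,6,7,8,9} 1
  7 to go: {0,2,5,6,7,8,9} 1  {2,4,5,6,7,8,9} 2  {3,4,5,6,7,8,9} 1
  8 to go: {0,2,4,5,6,7,8,9} 3  {1,3,4,5,6,7,8,9} 1  {2,3,4,5,6,7,8,9} 3
  if 0:m drops first: 4 orders
  if 1:h drops first: 6 orders
heap linearizations: 10

10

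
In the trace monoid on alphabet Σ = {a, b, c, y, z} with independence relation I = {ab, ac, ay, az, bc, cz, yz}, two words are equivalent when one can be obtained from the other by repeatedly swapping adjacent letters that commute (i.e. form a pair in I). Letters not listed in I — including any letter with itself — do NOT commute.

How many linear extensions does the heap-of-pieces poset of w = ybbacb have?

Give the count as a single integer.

0(y) covers ∅
1(b) covers 0:y
2(b) covers 1:b
3(a) covers ∅
4(c) covers 0:y
5(b) covers 2:b
floor of heap: 0:y, 3:a
completions by unplaced set U, small U first (add the entries for U minus each lowest piece of U):
  |U|=1: {3}:1  {4}:1  {5}:1
  |U|=2: {2,5}:1  {3,4}:2  {3,5}:2  {4,5}:2
  |U|=3: {1,2,5}:1  {2,3,5}:3  {2,4,5}:3  {3,4,5}:6
  |U|=4: {1,2,3,5}:4  {1,2,4,5}:4  {2,3,4,5}:12
  start at 0(y): 20
  start at 3(a): 4
sum over floor = 24

24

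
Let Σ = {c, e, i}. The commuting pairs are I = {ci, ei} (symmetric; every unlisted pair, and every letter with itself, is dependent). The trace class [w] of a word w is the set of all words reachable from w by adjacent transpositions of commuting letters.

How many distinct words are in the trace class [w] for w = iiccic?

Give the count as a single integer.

20

drop 0:i onto floor
drop 1:i onto {0:i}
drop 2:c onto floor
drop 3:c onto {2:c}
drop 4:i onto {1:i}
drop 5:c onto {3:c}
ground layer = {0:i, 2:c}
drop-orders for the pieces not yet dropped (sum over which currently-grounded one goes next):
  1 to go: {4} 1  {5} 1
  2 to go: {1,4} 1  {3,5} 1  {4,5} 2
  3 to go: {0,1,4} 1  {1,4,5} 3  {2,3,5} 1  {3,4,5} 3
  4 to go: {0,1,4,5} 4  {1,3,4,5} 6  {2,3,4,5} 4
  if 0:i drops first: 10 orders
  if 2:c drops first: 10 orders
heap linearizations: 20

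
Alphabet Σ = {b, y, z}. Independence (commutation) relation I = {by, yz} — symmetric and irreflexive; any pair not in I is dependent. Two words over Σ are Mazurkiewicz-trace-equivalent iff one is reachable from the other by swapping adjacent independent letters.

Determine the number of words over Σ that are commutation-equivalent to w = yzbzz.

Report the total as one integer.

#0=y has no predecessor
#1=z has no predecessor
#2=b depends on [1:z]
#3=z depends on [2:b]
#4=z depends on [3:z]
sources: [0:y, 1:z]
N(rest) = Σ N(rest − s) over sources s of rest; N(one piece) = 1:
  size 1 → [0]=1  [4]=1
  size 2 → [0,4]=2  [3,4]=1
  size 3 → [0,3,4]=3  [2,3,4]=1
  first=0(y) contributes 1
  first=1(z) contributes 4
|[w]| = 5

5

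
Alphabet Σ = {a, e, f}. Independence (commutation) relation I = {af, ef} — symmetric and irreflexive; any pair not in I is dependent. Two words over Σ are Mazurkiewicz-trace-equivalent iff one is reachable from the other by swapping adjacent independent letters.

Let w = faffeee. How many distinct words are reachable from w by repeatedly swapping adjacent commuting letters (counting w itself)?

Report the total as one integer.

piece 0:f — minimal
piece 1:a — minimal
piece 2:f rests on {0:f}
piece 3:f rests on {2:f}
piece 4:e rests on {1:a}
piece 5:e rests on {4:e}
piece 6:e rests on {5:e}
minimal pieces: {0:f, 1:a}
ways to finish when only these pieces remain (= sum over removing one remaining piece with nothing left below it):
  1 left: {3}→1  {6}→1
  2 left: {2,3}→1  {3,6}→2  {5,6}→1
  3 left: {0,2,3}→1  {2,3,6}→3  {3,5,6}→3  {4,5,6}→1
  4 left: {0,2,3,6}→4  {1,4,5,6}→1  {2,3,5,6}→6  {3,4,5,6}→4
  5 left: {0,2,3,5,6}→10  {1,3,4,5,6}→5  {2,3,4,5,6}→10
  placing 0:f first → 15 extensions
  placing 1:a first → 20 extensions
total linear extensions = 35

35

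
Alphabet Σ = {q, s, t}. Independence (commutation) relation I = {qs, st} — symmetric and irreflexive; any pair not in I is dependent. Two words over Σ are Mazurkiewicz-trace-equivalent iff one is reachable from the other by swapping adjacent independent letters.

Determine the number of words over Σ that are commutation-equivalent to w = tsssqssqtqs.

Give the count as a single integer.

462

0(t) covers ∅
1(s) covers ∅
2(s) covers 1:s
3(s) covers 2:s
4(q) covers 0:t
5(s) covers 3:s
6(s) covers 5:s
7(q) covers 4:q
8(t) covers 7:q
9(q) covers 8:t
10(s) covers 6:s
floor of heap: 0:t, 1:s
completions by unplaced set U, small U first (add the entries for U minus each lowest piece of U):
  |U|=1: {9}:1  {10}:1
  |U|=2: {6,10}:1  {8,9}:1  {9,10}:2
  |U|=3: {5,6,10}:1  {6,9,10}:3  {7,8,9}:1  {8,9,10}:3
  |U|=4: {3,5,6,10}:1  {4,7,8,9}:1  {5,6,9,10}:4  {6,8,9,10}:6  {7,8,9,10}:4
  |U|=5: {0,4,7,8,9}:1  {2,3,5,6,10}:1  {3,5,6,9,10}:5  {4,7,8,9,10}:5  {5,6,8,9,10}:10  {6,7,8,9,10}:10
  |U|=6: {0,4,7,8,9,10}:6  {1,2,3,5,6,10}:1  {2,3,5,6,9,10}:6  {3,5,6,8,9,10}:15  {4,6,7,8,9,10}:15  {5,6,7,8,9,10}:20
  |U|=7: {0,4,6,7,8,9,10}:21  {1,2,3,5,6,9,10}:7  {2,3,5,6,8,9,10}:21  {3,5,6,7,8,9,10}:35  {4,5,6,7,8,9,10}:35
  |U|=8: {0,4,5,6,7,8,9,10}:56  {1,2,3,5,6,8,9,10}:28  {2,3,5,6,7,8,9,10}:56  {3,4,5,6,7,8,9,10}:70
  |U|=9: {0,3,4,5,6,7,8,9,10}:126  {1,2,3,5,6,7,8,9,10}:84  {2,3,4,5,6,7,8,9,10}:126
  start at 0(t): 210
  start at 1(s): 252
sum over floor = 462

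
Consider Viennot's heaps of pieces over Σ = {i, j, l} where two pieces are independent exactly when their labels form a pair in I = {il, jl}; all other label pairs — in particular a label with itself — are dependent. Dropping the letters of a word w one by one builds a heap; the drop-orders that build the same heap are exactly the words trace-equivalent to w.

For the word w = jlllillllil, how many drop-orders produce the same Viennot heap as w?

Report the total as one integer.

0(j) covers ∅
1(l) covers ∅
2(l) covers 1:l
3(l) covers 2:l
4(i) covers 0:j
5(l) covers 3:l
6(l) covers 5:l
7(l) covers 6:l
8(l) covers 7:l
9(i) covers 4:i
10(l) covers 8:l
floor of heap: 0:j, 1:l
completions by unplaced set U, small U first (add the entries for U minus each lowest piece of U):
  |U|=1: {9}:1  {10}:1
  |U|=2: {4,9}:1  {8,10}:1  {9,10}:2
  |U|=3: {0,4,9}:1  {4,9,10}:3  {7,8,10}:1  {8,9,10}:3
  |U|=4: {0,4,9,10}:4  {4,8,9,10}:6  {6,7,8,10}:1  {7,8,9,10}:4
  |U|=5: {0,4,8,9,10}:10  {4,7,8,9,10}:10  {5,6,7,8,10}:1  {6,7,8,9,10}:5
  |U|=6: {0,4,7,8,9,10}:20  {3,5,6,7,8,10}:1  {4,6,7,8,9,10}:15  {5,6,7,8,9,10}:6
  |U|=7: {0,4,6,7,8,9,10}:35  {2,3,5,6,7,8,10}:1  {3,5,6,7,8,9,10}:7  {4,5,6,7,8,9,10}:21
  |U|=8: {0,4,5,6,7,8,9,10}:56  {1,2,3,5,6,7,8,10}:1  {2,3,5,6,7,8,9,10}:8  {3,4,5,6,7,8,9,10}:28
  |U|=9: {0,3,4,5,6,7,8,9,10}:84  {1,2,3,5,6,7,8,9,10}:9  {2,3,4,5,6,7,8,9,10}:36
  start at 0(j): 45
  start at 1(l): 120
sum over floor = 165

165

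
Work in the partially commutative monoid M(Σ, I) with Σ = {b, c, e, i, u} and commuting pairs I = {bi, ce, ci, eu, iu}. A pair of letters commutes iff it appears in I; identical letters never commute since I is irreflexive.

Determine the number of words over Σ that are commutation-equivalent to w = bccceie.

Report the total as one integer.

20

drop 0:b onto floor
drop 1:c onto {0:b}
drop 2:c onto {1:c}
drop 3:c onto {2:c}
drop 4:e onto {0:b}
drop 5:i onto {4:e}
drop 6:e onto {5:i}
ground layer = {0:b}
drop-orders for the pieces not yet dropped (sum over which currently-grounded one goes next):
  1 to go: {3} 1  {6} 1
  2 to go: {2,3} 1  {3,6} 2  {5,6} 1
  3 to go: {1,2,3} 1  {2,3,6} 3  {3,5,6} 3  {4,5,6} 1
  4 to go: {1,2,3,6} 4  {2,3,5,6} 6  {3,4,5,6} 4
  5 to go: {1,2,3,5,6} 10  {2,3,4,5,6} 10
  if 0:b drops first: 20 orders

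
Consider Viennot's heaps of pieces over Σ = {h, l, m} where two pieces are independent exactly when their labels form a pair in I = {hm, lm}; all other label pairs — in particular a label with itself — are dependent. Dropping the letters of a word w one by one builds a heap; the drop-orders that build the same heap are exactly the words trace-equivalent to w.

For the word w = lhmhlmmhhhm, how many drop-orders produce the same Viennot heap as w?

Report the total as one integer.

0(l) covers ∅
1(h) covers 0:l
2(m) covers ∅
3(h) covers 1:h
4(l) covers 3:h
5(m) covers 2:m
6(m) covers 5:m
7(h) covers 4:l
8(h) covers 7:h
9(h) covers 8:h
10(m) covers 6:m
floor of heap: 0:l, 2:m
completions by unplaced set U, small U first (add the entries for U minus each lowest piece of U):
  |U|=1: {9}:1  {10}:1
  |U|=2: {6,10}:1  {8,9}:1  {9,10}:2
  |U|=3: {5,6,10}:1  {6,9,10}:3  {7,8,9}:1  {8,9,10}:3
  |U|=4: {2,5,6,10}:1  {4,7,8,9}:1  {5,6,9,10}:4  {6,8,9,10}:6  {7,8,9,10}:4
  |U|=5: {2,5,6,9,10}:5  {3,4,7,8,9}:1  {4,7,8,9,10}:5  {5,6,8,9,10}:10  {6,7,8,9,10}:10
  |U|=6: {1,3,4,7,8,9}:1  {2,5,6,8,9,10}:15  {3,4,7,8,9,10}:6  {4,6,7,8,9,10}:15  {5,6,7,8,9,10}:20
  |U|=7: {0,1,3,4,7,8,9}:1  {1,3,4,7,8,9,10}:7  {2,5,6,7,8,9,10}:35  {3,4,6,7,8,9,10}:21  {4,5,6,7,8,9,10}:35
  |U|=8: {0,1,3,4,7,8,9,10}:8  {1,3,4,6,7,8,9,10}:28  {2,4,5,6,7,8,9,10}:70  {3,4,5,6,7,8,9,10}:56
  |U|=9: {0,1,3,4,6,7,8,9,10}:36  {1,3,4,5,6,7,8,9,10}:84  {2,3,4,5,6,7,8,9,10}:126
  start at 0(l): 210
  start at 2(m): 120
sum over floor = 330

330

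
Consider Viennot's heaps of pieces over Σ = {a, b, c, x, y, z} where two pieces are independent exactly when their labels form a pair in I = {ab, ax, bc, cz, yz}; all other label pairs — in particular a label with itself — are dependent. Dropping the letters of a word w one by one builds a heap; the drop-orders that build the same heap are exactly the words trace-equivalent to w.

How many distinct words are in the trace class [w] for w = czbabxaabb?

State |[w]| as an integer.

drop 0:c onto floor
drop 1:z onto floor
drop 2:b onto {1:z}
drop 3:a onto {0:c, 1:z}
drop 4:b onto {2:b}
drop 5:x onto {0:c, 4:b}
drop 6:a onto {3:a}
drop 7:a onto {6:a}
drop 8:b onto {5:x}
drop 9:b onto {8:b}
ground layer = {0:c, 1:z}
drop-orders for the pieces not yet dropped (sum over which currently-grounded one goes next):
  1 to go: {7} 1  {9} 1
  2 to go: {6,7} 1  {7,9} 2  {8,9} 1
  3 to go: {3,6,7} 1  {5,8,9} 1  {6,7,9} 3  {7,8,9} 3
  4 to go: {3,6,7,9} 4  {4,5,8,9} 1  {5,7,8,9} 4  {6,7,8,9} 6
  5 to go: {2,4,5,8,9} 1  {3,6,7,8,9} 10  {4,5,7,8,9} 5  {5,6,7,8,9} 10
  6 to go: {2,4,5,7,8,9} 6  {3,5,6,7,8,9} 20  {4,5,6,7,8,9} 15
  7 to go: {0,3,5,6,7,8,9} 20  {2,4,5,6,7,8,9} 21  {3,4,5,6,7,8,9} 35
  8 to go: {0,3,4,5,6,7,8,9} 55  {2,3,4,5,6,7,8,9} 56
  if 0:c drops first: 56 orders
  if 1:z drops first: 111 orders
heap linearizations: 167

167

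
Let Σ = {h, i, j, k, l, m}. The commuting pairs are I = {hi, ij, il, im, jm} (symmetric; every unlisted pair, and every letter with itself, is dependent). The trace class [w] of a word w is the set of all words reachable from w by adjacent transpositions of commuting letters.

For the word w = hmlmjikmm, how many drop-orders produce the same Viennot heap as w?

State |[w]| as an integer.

#0=h has no predecessor
#1=m depends on [0:h]
#2=l depends on [1:m]
#3=m depends on [2:l]
#4=j depends on [2:l]
#5=i has no predecessor
#6=k depends on [3:m, 4:j, 5:i]
#7=m depends on [6:k]
#8=m depends on [7:m]
sources: [0:h, 5:i]
N(rest) = Σ N(rest − s) over sources s of rest; N(one piece) = 1:
  size 1 → [8]=1
  size 2 → [7,8]=1
  size 3 → [6,7,8]=1
  size 4 → [3,6,7,8]=1  [4,6,7,8]=1  [5,6,7,8]=1
  size 5 → [3,4,6,7,8]=2  [3,5,6,7,8]=2  [4,5,6,7,8]=2
  size 6 → [2,3,4,6,7,8]=2  [3,4,5,6,7,8]=6
  size 7 → [1,2,3,4,6,7,8]=2  [2,3,4,5,6,7,8]=8
  first=0(h) contributes 10
  first=5(i) contributes 2
|[w]| = 12

12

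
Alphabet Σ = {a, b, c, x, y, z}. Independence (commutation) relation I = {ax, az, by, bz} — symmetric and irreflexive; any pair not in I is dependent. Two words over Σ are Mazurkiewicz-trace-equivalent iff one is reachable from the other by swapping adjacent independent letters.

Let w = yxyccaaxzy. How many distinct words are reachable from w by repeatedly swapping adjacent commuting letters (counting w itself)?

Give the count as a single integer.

6

0(y) covers ∅
1(x) covers 0:y
2(y) covers 1:x
3(c) covers 2:y
4(c) covers 3:c
5(a) covers 4:c
6(a) covers 5:a
7(x) covers 4:c
8(z) covers 7:x
9(y) covers 6:a, 8:z
floor of heap: 0:y
completions by unplaced set U, small U first (add the entries for U minus each lowest piece of U):
  |U|=1: {9}:1
  |U|=2: {6,9}:1  {8,9}:1
  |U|=3: {5,6,9}:1  {6,8,9}:2  {7,8,9}:1
  |U|=4: {5,6,8,9}:3  {6,7,8,9}:3
  |U|=5: {5,6,7,8,9}:6
  |U|=6: {4,5,6,7,8,9}:6
  |U|=7: {3,4,5,6,7,8,9}:6
  |U|=8: {2,3,4,5,6,7,8,9}:6
  start at 0(y): 6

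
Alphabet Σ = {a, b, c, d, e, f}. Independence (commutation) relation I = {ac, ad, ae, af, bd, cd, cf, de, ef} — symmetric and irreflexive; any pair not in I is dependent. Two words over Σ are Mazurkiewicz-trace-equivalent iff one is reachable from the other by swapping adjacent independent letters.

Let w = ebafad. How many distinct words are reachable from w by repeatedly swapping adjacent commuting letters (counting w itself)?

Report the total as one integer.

0(e) covers ∅
1(b) covers 0:e
2(a) covers 1:b
3(f) covers 1:b
4(a) covers 2:a
5(d) covers 3:f
floor of heap: 0:e
completions by unplaced set U, small U first (add the entries for U minus each lowest piece of U):
  |U|=1: {4}:1  {5}:1
  |U|=2: {2,4}:1  {3,5}:1  {4,5}:2
  |U|=3: {2,4,5}:3  {3,4,5}:3
  |U|=4: {2,3,4,5}:6
  start at 0(e): 6

6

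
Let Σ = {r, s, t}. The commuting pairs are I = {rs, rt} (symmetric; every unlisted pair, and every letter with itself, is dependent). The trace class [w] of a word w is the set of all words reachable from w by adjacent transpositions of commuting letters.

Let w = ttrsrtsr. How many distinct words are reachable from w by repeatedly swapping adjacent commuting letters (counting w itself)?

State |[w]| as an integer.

56

0(t) covers ∅
1(t) covers 0:t
2(r) covers ∅
3(s) covers 1:t
4(r) covers 2:r
5(t) covers 3:s
6(s) covers 5:t
7(r) covers 4:r
floor of heap: 0:t, 2:r
completions by unplaced set U, small U first (add the entries for U minus each lowest piece of U):
  |U|=1: {6}:1  {7}:1
  |U|=2: {4,7}:1  {5,6}:1  {6,7}:2
  |U|=3: {2,4,7}:1  {3,5,6}:1  {4,6,7}:3  {5,6,7}:3
  |U|=4: {1,3,5,6}:1  {2,4,6,7}:4  {3,5,6,7}:4  {4,5,6,7}:6
  |U|=5: {0,1,3,5,6}:1  {1,3,5,6,7}:5  {2,4,5,6,7}:10  {3,4,5,6,7}:10
  |U|=6: {0,1,3,5,6,7}:6  {1,3,4,5,6,7}:15  {2,3,4,5,6,7}:20
  start at 0(t): 35
  start at 2(r): 21
sum over floor = 56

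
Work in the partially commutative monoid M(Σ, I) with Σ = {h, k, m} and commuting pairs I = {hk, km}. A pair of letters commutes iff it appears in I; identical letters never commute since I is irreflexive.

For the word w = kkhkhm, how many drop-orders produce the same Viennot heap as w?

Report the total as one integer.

#0=k has no predecessor
#1=k depends on [0:k]
#2=h has no predecessor
#3=k depends on [1:k]
#4=h depends on [2:h]
#5=m depends on [4:h]
sources: [0:k, 2:h]
N(rest) = Σ N(rest − s) over sources s of rest; N(one piece) = 1:
  size 1 → [3]=1  [5]=1
  size 2 → [1,3]=1  [3,5]=2  [4,5]=1
  size 3 → [0,1,3]=1  [1,3,5]=3  [2,4,5]=1  [3,4,5]=3
  size 4 → [0,1,3,5]=4  [1,3,4,5]=6  [2,3,4,5]=4
  first=0(k) contributes 10
  first=2(h) contributes 10
|[w]| = 20

20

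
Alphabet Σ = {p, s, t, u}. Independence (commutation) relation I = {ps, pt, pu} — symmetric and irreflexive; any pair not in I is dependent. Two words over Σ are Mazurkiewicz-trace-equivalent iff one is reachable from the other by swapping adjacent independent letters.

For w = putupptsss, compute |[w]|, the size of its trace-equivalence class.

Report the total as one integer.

120

drop 0:p onto floor
drop 1:u onto floor
drop 2:t onto {1:u}
drop 3:u onto {2:t}
drop 4:p onto {0:p}
drop 5:p onto {4:p}
drop 6:t onto {3:u}
drop 7:s onto {6:t}
drop 8:s onto {7:s}
drop 9:s onto {8:s}
ground layer = {0:p, 1:u}
drop-orders for the pieces not yet dropped (sum over which currently-grounded one goes next):
  1 to go: {5} 1  {9} 1
  2 to go: {4,5} 1  {5,9} 2  {8,9} 1
  3 to go: {0,4,5} 1  {4,5,9} 3  {5,8,9} 3  {7,8,9} 1
  4 to go: {0,4,5,9} 4  {4,5,8,9} 6  {5,7,8,9} 4  {6,7,8,9} 1
  5 to go: {0,4,5,8,9} 10  {3,6,7,8,9} 1  {4,5,7,8,9} 10  {5,6,7,8,9} 5
  6 to go: {0,4,5,7,8,9} 20  {2,3,6,7,8,9} 1  {3,5,6,7,8,9} 6  {4,5,6,7,8,9} 15
  7 to go: {0,4,5,6,7,8,9} 35  {1,2,3,6,7,8,9} 1  {2,3,5,6,7,8,9} 7  {3,4,5,6,7,8,9} 21
  8 to go: {0,3,4,5,6,7,8,9} 56  {1,2,3,5,6,7,8,9} 8  {2,3,4,5,6,7,8,9} 28
  if 0:p drops first: 36 orders
  if 1:u drops first: 84 orders
heap linearizations: 120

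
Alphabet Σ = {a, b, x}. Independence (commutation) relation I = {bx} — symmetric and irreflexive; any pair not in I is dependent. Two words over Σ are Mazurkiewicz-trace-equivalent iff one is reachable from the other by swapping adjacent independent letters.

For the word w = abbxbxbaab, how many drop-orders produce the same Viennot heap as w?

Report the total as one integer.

15

0(a) covers ∅
1(b) covers 0:a
2(b) covers 1:b
3(x) covers 0:a
4(b) covers 2:b
5(x) covers 3:x
6(b) covers 4:b
7(a) covers 5:x, 6:b
8(a) covers 7:a
9(b) covers 8:a
floor of heap: 0:a
completions by unplaced set U, small U first (add the entries for U minus each lowest piece of U):
  |U|=1: {9}:1
  |U|=2: {8,9}:1
  |U|=3: {7,8,9}:1
  |U|=4: {5,7,8,9}:1  {6,7,8,9}:1
  |U|=5: {3,5,7,8,9}:1  {4,6,7,8,9}:1  {5,6,7,8,9}:2
  |U|=6: {2,4,6,7,8,9}:1  {3,5,6,7,8,9}:3  {4,5,6,7,8,9}:3
  |U|=7: {1,2,4,6,7,8,9}:1  {2,4,5,6,7,8,9}:4  {3,4,5,6,7,8,9}:6
  |U|=8: {1,2,4,5,6,7,8,9}:5  {2,3,4,5,6,7,8,9}:10
  start at 0(a): 15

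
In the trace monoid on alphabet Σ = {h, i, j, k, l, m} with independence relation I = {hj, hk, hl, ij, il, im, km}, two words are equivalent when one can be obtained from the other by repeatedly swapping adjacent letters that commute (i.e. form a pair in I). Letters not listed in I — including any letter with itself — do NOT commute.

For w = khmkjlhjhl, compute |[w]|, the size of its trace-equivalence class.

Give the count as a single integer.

drop 0:k onto floor
drop 1:h onto floor
drop 2:m onto {1:h}
drop 3:k onto {0:k}
drop 4:j onto {2:m, 3:k}
drop 5:l onto {4:j}
drop 6:h onto {2:m}
drop 7:j onto {5:l}
drop 8:h onto {6:h}
drop 9:l onto {7:j}
ground layer = {0:k, 1:h}
drop-orders for the pieces not yet dropped (sum over which currently-grounded one goes next):
  1 to go: {8} 1  {9} 1
  2 to go: {6,8} 1  {7,9} 1  {8,9} 2
  3 to go: {5,7,9} 1  {6,8,9} 3  {7,8,9} 3
  4 to go: {4,5,7,9} 1  {5,7,8,9} 4  {6,7,8,9} 6
  5 to go: {3,4,5,7,9} 1  {4,5,7,8,9} 5  {5,6,7,8,9} 10
  6 to go: {0,3,4,5,7,9} 1  {3,4,5,7,8,9} 6  {4,5,6,7,8,9} 15
  7 to go: {0,3,4,5,7,8,9} 7  {2,4,5,6,7,8,9} 15  {3,4,5,6,7,8,9} 21
  8 to go: {0,3,4,5,6,7,8,9} 28  {1,2,4,5,6,7,8,9} 15  {2,3,4,5,6,7,8,9} 36
  if 0:k drops first: 51 orders
  if 1:h drops first: 64 orders
heap linearizations: 115

115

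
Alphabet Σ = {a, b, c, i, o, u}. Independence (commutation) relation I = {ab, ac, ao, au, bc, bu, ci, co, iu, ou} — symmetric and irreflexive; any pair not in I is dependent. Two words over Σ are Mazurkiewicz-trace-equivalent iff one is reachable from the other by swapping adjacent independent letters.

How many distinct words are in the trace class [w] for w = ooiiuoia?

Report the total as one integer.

drop 0:o onto floor
drop 1:o onto {0:o}
drop 2:i onto {1:o}
drop 3:i onto {2:i}
drop 4:u onto floor
drop 5:o onto {3:i}
drop 6:i onto {5:o}
drop 7:a onto {6:i}
ground layer = {0:o, 4:u}
drop-orders for the pieces not yet dropped (sum over which currently-grounded one goes next):
  1 to go: {4} 1  {7} 1
  2 to go: {4,7} 2  {6,7} 1
  3 to go: {4,6,7} 3  {5,6,7} 1
  4 to go: {3,5,6,7} 1  {4,5,6,7} 4
  5 to go: {2,3,5,6,7} 1  {3,4,5,6,7} 5
  6 to go: {1,2,3,5,6,7} 1  {2,3,4,5,6,7} 6
  if 0:o drops first: 7 orders
  if 4:u drops first: 1 orders
heap linearizations: 8

8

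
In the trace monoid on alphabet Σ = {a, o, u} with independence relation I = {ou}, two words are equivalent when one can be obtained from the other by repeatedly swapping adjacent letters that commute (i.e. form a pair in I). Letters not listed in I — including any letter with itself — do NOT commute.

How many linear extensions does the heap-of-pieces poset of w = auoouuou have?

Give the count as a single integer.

piece 0:a — minimal
piece 1:u rests on {0:a}
piece 2:o rests on {0:a}
piece 3:o rests on {2:o}
piece 4:u rests on {1:u}
piece 5:u rests on {4:u}
piece 6:o rests on {3:o}
piece 7:u rests on {5:u}
minimal pieces: {0:a}
ways to finish when only these pieces remain (= sum over removing one remaining piece with nothing left below it):
  1 left: {6}→1  {7}→1
  2 left: {3,6}→1  {5,7}→1  {6,7}→2
  3 left: {2,3,6}→1  {3,6,7}→3  {4,5,7}→1  {5,6,7}→3
  4 left: {1,4,5,7}→1  {2,3,6,7}→4  {3,5,6,7}→6  {4,5,6,7}→4
  5 left: {1,4,5,6,7}→5  {2,3,5,6,7}→10  {3,4,5,6,7}→10
  6 left: {1,3,4,5,6,7}→15  {2,3,4,5,6,7}→20
  placing 0:a first → 35 extensions

35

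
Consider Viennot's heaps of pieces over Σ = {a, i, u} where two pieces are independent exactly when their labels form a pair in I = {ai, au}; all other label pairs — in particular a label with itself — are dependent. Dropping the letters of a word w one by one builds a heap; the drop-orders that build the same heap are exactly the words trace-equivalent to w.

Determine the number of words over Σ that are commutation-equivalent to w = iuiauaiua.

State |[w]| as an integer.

piece 0:i — minimal
piece 1:u rests on {0:i}
piece 2:i rests on {1:u}
piece 3:a — minimal
piece 4:u rests on {2:i}
piece 5:a rests on {3:a}
piece 6:i rests on {4:u}
piece 7:u rests on {6:i}
piece 8:a rests on {5:a}
minimal pieces: {0:i, 3:a}
ways to finish when only these pieces remain (= sum over removing one remaining piece with nothing left below it):
  1 left: {7}→1  {8}→1
  2 left: {5,8}→1  {6,7}→1  {7,8}→2
  3 left: {3,5,8}→1  {4,6,7}→1  {5,7,8}→3  {6,7,8}→3
  4 left: {2,4,6,7}→1  {3,5,7,8}→4  {4,6,7,8}→4  {5,6,7,8}→6
  5 left: {1,2,4,6,7}→1  {2,4,6,7,8}→5  {3,5,6,7,8}→10  {4,5,6,7,8}→10
  6 left: {0,1,2,4,6,7}→1  {1,2,4,6,7,8}→6  {2,4,5,6,7,8}→15  {3,4,5,6,7,8}→20
  7 left: {0,1,2,4,6,7,8}→7  {1,2,4,5,6,7,8}→21  {2,3,4,5,6,7,8}→35
  placing 0:i first → 56 extensions
  placing 3:a first → 28 extensions
total linear extensions = 84

84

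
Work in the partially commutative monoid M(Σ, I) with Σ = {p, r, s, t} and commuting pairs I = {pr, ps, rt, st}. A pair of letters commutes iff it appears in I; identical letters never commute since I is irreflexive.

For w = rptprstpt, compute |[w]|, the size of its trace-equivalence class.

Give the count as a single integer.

84

0(r) covers ∅
1(p) covers ∅
2(t) covers 1:p
3(p) covers 2:t
4(r) covers 0:r
5(s) covers 4:r
6(t) covers 3:p
7(p) covers 6:t
8(t) covers 7:p
floor of heap: 0:r, 1:p
completions by unplaced set U, small U first (add the entries for U minus each lowest piece of U):
  |U|=1: {5}:1  {8}:1
  |U|=2: {4,5}:1  {5,8}:2  {7,8}:1
  |U|=3: {0,4,5}:1  {4,5,8}:3  {5,7,8}:3  {6,7,8}:1
  |U|=4: {0,4,5,8}:4  {3,6,7,8}:1  {4,5,7,8}:6  {5,6,7,8}:4
  |U|=5: {0,4,5,7,8}:10  {2,3,6,7,8}:1  {3,5,6,7,8}:5  {4,5,6,7,8}:10
  |U|=6: {0,4,5,6,7,8}:20  {1,2,3,6,7,8}:1  {2,3,5,6,7,8}:6  {3,4,5,6,7,8}:15
  |U|=7: {0,3,4,5,6,7,8}:35  {1,2,3,5,6,7,8}:7  {2,3,4,5,6,7,8}:21
  start at 0(r): 28
  start at 1(p): 56
sum over floor = 84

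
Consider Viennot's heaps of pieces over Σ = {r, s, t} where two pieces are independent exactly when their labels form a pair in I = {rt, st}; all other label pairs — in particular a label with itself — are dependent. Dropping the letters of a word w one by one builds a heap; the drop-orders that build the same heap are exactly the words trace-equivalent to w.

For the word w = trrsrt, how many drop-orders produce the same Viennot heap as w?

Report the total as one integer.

piece 0:t — minimal
piece 1:r — minimal
piece 2:r rests on {1:r}
piece 3:s rests on {2:r}
piece 4:r rests on {3:s}
piece 5:t rests on {0:t}
minimal pieces: {0:t, 1:r}
ways to finish when only these pieces remain (= sum over removing one remaining piece with nothing left below it):
  1 left: {4}→1  {5}→1
  2 left: {0,5}→1  {3,4}→1  {4,5}→2
  3 left: {0,4,5}→3  {2,3,4}→1  {3,4,5}→3
  4 left: {0,3,4,5}→6  {1,2,3,4}→1  {2,3,4,5}→4
  placing 0:t first → 5 extensions
  placing 1:r first → 10 extensions
total linear extensions = 15

15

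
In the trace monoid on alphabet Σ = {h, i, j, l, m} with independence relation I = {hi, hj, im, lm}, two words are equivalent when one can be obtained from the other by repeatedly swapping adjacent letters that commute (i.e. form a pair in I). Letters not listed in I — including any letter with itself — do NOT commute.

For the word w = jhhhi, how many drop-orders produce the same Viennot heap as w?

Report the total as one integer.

10

0(j) covers ∅
1(h) covers ∅
2(h) covers 1:h
3(h) covers 2:h
4(i) covers 0:j
floor of heap: 0:j, 1:h
completions by unplaced set U, small U first (add the entries for U minus each lowest piece of U):
  |U|=1: {3}:1  {4}:1
  |U|=2: {0,4}:1  {2,3}:1  {3,4}:2
  |U|=3: {0,3,4}:3  {1,2,3}:1  {2,3,4}:3
  start at 0(j): 4
  start at 1(h): 6
sum over floor = 10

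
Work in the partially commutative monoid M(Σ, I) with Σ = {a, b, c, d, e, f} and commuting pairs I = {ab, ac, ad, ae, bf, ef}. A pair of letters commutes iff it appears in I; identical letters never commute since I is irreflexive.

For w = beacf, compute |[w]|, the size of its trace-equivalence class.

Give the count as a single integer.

4

0(b) covers ∅
1(e) covers 0:b
2(a) covers ∅
3(c) covers 1:e
4(f) covers 2:a, 3:c
floor of heap: 0:b, 2:a
completions by unplaced set U, small U first (add the entries for U minus each lowest piece of U):
  |U|=1: {4}:1
  |U|=2: {2,4}:1  {3,4}:1
  |U|=3: {1,3,4}:1  {2,3,4}:2
  start at 0(b): 3
  start at 2(a): 1
sum over floor = 4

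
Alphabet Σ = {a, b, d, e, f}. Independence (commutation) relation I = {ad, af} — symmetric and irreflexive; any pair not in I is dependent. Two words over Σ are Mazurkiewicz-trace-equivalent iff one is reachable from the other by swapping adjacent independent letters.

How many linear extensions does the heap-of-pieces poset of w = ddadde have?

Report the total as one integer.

drop 0:d onto floor
drop 1:d onto {0:d}
drop 2:a onto floor
drop 3:d onto {1:d}
drop 4:d onto {3:d}
drop 5:e onto {2:a, 4:d}
ground layer = {0:d, 2:a}
drop-orders for the pieces not yet dropped (sum over which currently-grounded one goes next):
  1 to go: {5} 1
  2 to go: {2,5} 1  {4,5} 1
  3 to go: {2,4,5} 2  {3,4,5} 1
  4 to go: {1,3,4,5} 1  {2,3,4,5} 3
  if 0:d drops first: 4 orders
  if 2:a drops first: 1 orders
heap linearizations: 5

5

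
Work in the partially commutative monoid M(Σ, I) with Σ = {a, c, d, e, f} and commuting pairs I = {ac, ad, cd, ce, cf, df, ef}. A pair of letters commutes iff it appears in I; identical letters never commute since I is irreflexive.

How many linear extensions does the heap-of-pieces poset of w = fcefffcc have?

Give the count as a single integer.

280

#0=f has no predecessor
#1=c has no predecessor
#2=e has no predecessor
#3=f depends on [0:f]
#4=f depends on [3:f]
#5=f depends on [4:f]
#6=c depends on [1:c]
#7=c depends on [6:c]
sources: [0:f, 1:c, 2:e]
N(rest) = Σ N(rest − s) over sources s of rest; N(one piece) = 1:
  size 1 → [2]=1  [5]=1  [7]=1
  size 2 → [2,5]=2  [2,7]=2  [4,5]=1  [5,7]=2  [6,7]=1
  size 3 → [1,6,7]=1  [2,4,5]=3  [2,5,7]=6  [2,6,7]=3  [3,4,5]=1  [4,5,7]=3  [5,6,7]=3
  size 4 → [0,3,4,5]=1  [1,2,6,7]=4  [1,5,6,7]=4  [2,3,4,5]=4  [2,4,5,7]=12  [2,5,6,7]=12  [3,4,5,7]=4  [4,5,6,7]=6
  size 5 → [0,2,3,4,5]=5  [0,3,4,5,7]=5  [1,2,5,6,7]=20  [1,4,5,6,7]=10  [2,3,4,5,7]=20  [2,4,5,6,7]=30  [3,4,5,6,7]=10
  size 6 → [0,2,3,4,5,7]=30  [0,3,4,5,6,7]=15  [1,2,4,5,6,7]=60  [1,3,4,5,6,7]=20  [2,3,4,5,6,7]=60
  first=0(f) contributes 140
  first=1(c) contributes 105
  first=2(e) contributes 35
|[w]| = 280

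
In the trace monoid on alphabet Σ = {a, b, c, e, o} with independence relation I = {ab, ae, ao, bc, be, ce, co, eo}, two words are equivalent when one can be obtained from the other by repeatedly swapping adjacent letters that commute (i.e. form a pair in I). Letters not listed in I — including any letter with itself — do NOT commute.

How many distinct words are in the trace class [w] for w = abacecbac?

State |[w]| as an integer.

252

0(a) covers ∅
1(b) covers ∅
2(a) covers 0:a
3(c) covers 2:a
4(e) covers ∅
5(c) covers 3:c
6(b) covers 1:b
7(a) covers 5:c
8(c) covers 7:a
floor of heap: 0:a, 1:b, 4:e
completions by unplaced set U, small U first (add the entries for U minus each lowest piece of U):
  |U|=1: {4}:1  {6}:1  {8}:1
  |U|=2: {1,6}:1  {4,6}:2  {4,8}:2  {6,8}:2  {7,8}:1
  |U|=3: {1,4,6}:3  {1,6,8}:3  {4,6,8}:6  {4,7,8}:3  {5,7,8}:1  {6,7,8}:3
  |U|=4: {1,4,6,8}:12  {1,6,7,8}:6  {3,5,7,8}:1  {4,5,7,8}:4  {4,6,7,8}:12  {5,6,7,8}:4
  |U|=5: {1,4,6,7,8}:30  {1,5,6,7,8}:10  {2,3,5,7,8}:1  {3,4,5,7,8}:5  {3,5,6,7,8}:5  {4,5,6,7,8}:20
  |U|=6: {0,2,3,5,7,8}:1  {1,3,5,6,7,8}:15  {1,4,5,6,7,8}:60  {2,3,4,5,7,8}:6  {2,3,5,6,7,8}:6  {3,4,5,6,7,8}:30
  |U|=7: {0,2,3,4,5,7,8}:7  {0,2,3,5,6,7,8}:7  {1,2,3,5,6,7,8}:21  {1,3,4,5,6,7,8}:105  {2,3,4,5,6,7,8}:42
  start at 0(a): 168
  start at 1(b): 56
  start at 4(e): 28
sum over floor = 252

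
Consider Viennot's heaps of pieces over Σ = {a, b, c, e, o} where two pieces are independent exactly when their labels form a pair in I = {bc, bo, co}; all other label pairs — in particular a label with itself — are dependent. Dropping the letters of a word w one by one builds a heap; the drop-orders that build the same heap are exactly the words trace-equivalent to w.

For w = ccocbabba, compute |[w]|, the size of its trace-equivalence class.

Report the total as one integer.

piece 0:c — minimal
piece 1:c rests on {0:c}
piece 2:o — minimal
piece 3:c rests on {1:c}
piece 4:b — minimal
piece 5:a rests on {2:o, 3:c, 4:b}
piece 6:b rests on {5:a}
piece 7:b rests on {6:b}
piece 8:a rests on {7:b}
minimal pieces: {0:c, 2:o, 4:b}
ways to finish when only these pieces remain (= sum over removing one remaining piece with nothing left below it):
  1 left: {8}→1
  2 left: {7,8}→1
  3 left: {6,7,8}→1
  4 left: {5,6,7,8}→1
  5 left: {2,5,6,7,8}→1  {3,5,6,7,8}→1  {4,5,6,7,8}→1
  6 left: {1,3,5,6,7,8}→1  {2,3,5,6,7,8}→2  {2,4,5,6,7,8}→2  {3,4,5,6,7,8}→2
  7 left: {0,1,3,5,6,7,8}→1  {1,2,3,5,6,7,8}→3  {1,3,4,5,6,7,8}→3  {2,3,4,5,6,7,8}→6
  placing 0:c first → 12 extensions
  placing 2:o first → 4 extensions
  placing 4:b first → 4 extensions
total linear extensions = 20

20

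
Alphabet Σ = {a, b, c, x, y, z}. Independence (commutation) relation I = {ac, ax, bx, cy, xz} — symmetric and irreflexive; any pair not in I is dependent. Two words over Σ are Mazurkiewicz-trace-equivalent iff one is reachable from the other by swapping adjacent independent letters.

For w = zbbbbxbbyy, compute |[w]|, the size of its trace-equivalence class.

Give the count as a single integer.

8

0(z) covers ∅
1(b) covers 0:z
2(b) covers 1:b
3(b) covers 2:b
4(b) covers 3:b
5(x) covers ∅
6(b) covers 4:b
7(b) covers 6:b
8(y) covers 5:x, 7:b
9(y) covers 8:y
floor of heap: 0:z, 5:x
completions by unplaced set U, small U first (add the entries for U minus each lowest piece of U):
  |U|=1: {9}:1
  |U|=2: {8,9}:1
  |U|=3: {5,8,9}:1  {7,8,9}:1
  |U|=4: {5,7,8,9}:2  {6,7,8,9}:1
  |U|=5: {4,6,7,8,9}:1  {5,6,7,8,9}:3
  |U|=6: {3,4,6,7,8,9}:1  {4,5,6,7,8,9}:4
  |U|=7: {2,3,4,6,7,8,9}:1  {3,4,5,6,7,8,9}:5
  |U|=8: {1,2,3,4,6,7,8,9}:1  {2,3,4,5,6,7,8,9}:6
  start at 0(z): 7
  start at 5(x): 1
sum over floor = 8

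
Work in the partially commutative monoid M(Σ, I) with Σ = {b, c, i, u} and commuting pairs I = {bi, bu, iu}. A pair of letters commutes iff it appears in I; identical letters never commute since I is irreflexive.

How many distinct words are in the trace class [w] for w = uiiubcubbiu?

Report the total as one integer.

#0=u has no predecessor
#1=i has no predecessor
#2=i depends on [1:i]
#3=u depends on [0:u]
#4=b has no predecessor
#5=c depends on [2:i, 3:u, 4:b]
#6=u depends on [5:c]
#7=b depends on [5:c]
#8=b depends on [7:b]
#9=i depends on [5:c]
#10=u depends on [6:u]
sources: [0:u, 1:i, 4:b]
N(rest) = Σ N(rest − s) over sources s of rest; N(one piece) = 1:
  size 1 → [8]=1  [9]=1  [10]=1
  size 2 → [6,10]=1  [7,8]=1  [8,9]=2  [8,10]=2  [9,10]=2
  size 3 → [6,8,10]=3  [6,9,10]=3  [7,8,9]=3  [7,8,10]=3  [8,9,10]=6
  size 4 → [6,7,8,10]=6  [6,8,9,10]=12  [7,8,9,10]=12
  size 5 → [6,7,8,9,10]=30
  size 6 → [5,6,7,8,9,10]=30
  size 7 → [2,5,6,7,8,9,10]=30  [3,5,6,7,8,9,10]=30  [4,5,6,7,8,9,10]=30
  size 8 → [0,3,5,6,7,8,9,10]=30  [1,2,5,6,7,8,9,10]=30  [2,3,5,6,7,8,9,10]=60  [2,4,5,6,7,8,9,10]=60  [3,4,5,6,7,8,9,10]=60
  size 9 → [0,2,3,5,6,7,8,9,10]=90  [0,3,4,5,6,7,8,9,10]=90  [1,2,3,5,6,7,8,9,10]=90  [1,2,4,5,6,7,8,9,10]=90  [2,3,4,5,6,7,8,9,10]=180
  first=0(u) contributes 360
  first=1(i) contributes 360
  first=4(b) contributes 180
|[w]| = 900

900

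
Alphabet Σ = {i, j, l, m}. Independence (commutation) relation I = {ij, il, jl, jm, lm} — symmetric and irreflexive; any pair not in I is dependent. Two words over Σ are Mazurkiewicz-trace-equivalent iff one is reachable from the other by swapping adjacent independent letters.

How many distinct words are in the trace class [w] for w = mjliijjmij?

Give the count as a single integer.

piece 0:m — minimal
piece 1:j — minimal
piece 2:l — minimal
piece 3:i rests on {0:m}
piece 4:i rests on {3:i}
piece 5:j rests on {1:j}
piece 6:j rests on {5:j}
piece 7:m rests on {4:i}
piece 8:i rests on {7:m}
piece 9:j rests on {6:j}
minimal pieces: {0:m, 1:j, 2:l}
ways to finish when only these pieces remain (= sum over removing one remaining piece with nothing left below it):
  1 left: {2}→1  {8}→1  {9}→1
  2 left: {2,8}→2  {2,9}→2  {6,9}→1  {7,8}→1  {8,9}→2
  3 left: {2,6,9}→3  {2,7,8}→3  {2,8,9}→6  {4,7,8}→1  {5,6,9}→1  {6,8,9}→3  {7,8,9}→3
  4 left: {1,5,6,9}→1  {2,4,7,8}→4  {2,5,6,9}→4  {2,6,8,9}→12  {2,7,8,9}→12  {3,4,7,8}→1  {4,7,8,9}→4  {5,6,8,9}→4  {6,7,8,9}→6
  5 left: {0,3,4,7,8}→1  {1,2,5,6,9}→5  {1,5,6,8,9}→5  {2,3,4,7,8}→5  {2,4,7,8,9}→20  {2,5,6,8,9}→20  {2,6,7,8,9}→30  {3,4,7,8,9}→5  {4,6,7,8,9}→10  {5,6,7,8,9}→10
  6 left: {0,2,3,4,7,8}→6  {0,3,4,7,8,9}→6  {1,2,5,6,8,9}→30  {1,5,6,7,8,9}→15  {2,3,4,7,8,9}→30  {2,4,6,7,8,9}→60  {2,5,6,7,8,9}→60  {3,4,6,7,8,9}→15  {4,5,6,7,8,9}→20
  7 left: {0,2,3,4,7,8,9}→42  {0,3,4,6,7,8,9}→21  {1,2,5,6,7,8,9}→105  {1,4,5,6,7,8,9}→35  {2,3,4,6,7,8,9}→105  {2,4,5,6,7,8,9}→140  {3,4,5,6,7,8,9}→35
  8 left: {0,2,3,4,6,7,8,9}→168  {0,3,4,5,6,7,8,9}→56  {1,2,4,5,6,7,8,9}→280  {1,3,4,5,6,7,8,9}→70  {2,3,4,5,6,7,8,9}→280
  placing 0:m first → 630 extensions
  placing 1:j first → 504 extensions
  placing 2:l first → 126 extensions
total linear extensions = 1260

1260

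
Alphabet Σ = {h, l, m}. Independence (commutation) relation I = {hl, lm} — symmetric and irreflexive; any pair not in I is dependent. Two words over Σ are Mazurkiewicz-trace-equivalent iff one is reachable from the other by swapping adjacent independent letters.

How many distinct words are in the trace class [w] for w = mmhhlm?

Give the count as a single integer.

6

0(m) covers ∅
1(m) covers 0:m
2(h) covers 1:m
3(h) covers 2:h
4(l) covers ∅
5(m) covers 3:h
floor of heap: 0:m, 4:l
completions by unplaced set U, small U first (add the entries for U minus each lowest piece of U):
  |U|=1: {4}:1  {5}:1
  |U|=2: {3,5}:1  {4,5}:2
  |U|=3: {2,3,5}:1  {3,4,5}:3
  |U|=4: {1,2,3,5}:1  {2,3,4,5}:4
  start at 0(m): 5
  start at 4(l): 1
sum over floor = 6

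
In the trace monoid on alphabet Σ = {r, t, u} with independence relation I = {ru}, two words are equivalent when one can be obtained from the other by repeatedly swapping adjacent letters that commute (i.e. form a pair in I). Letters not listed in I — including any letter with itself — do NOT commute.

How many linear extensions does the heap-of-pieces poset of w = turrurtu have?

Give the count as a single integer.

10

#0=t has no predecessor
#1=u depends on [0:t]
#2=r depends on [0:t]
#3=r depends on [2:r]
#4=u depends on [1:u]
#5=r depends on [3:r]
#6=t depends on [4:u, 5:r]
#7=u depends on [6:t]
sources: [0:t]
N(rest) = Σ N(rest − s) over sources s of rest; N(one piece) = 1:
  size 1 → [7]=1
  size 2 → [6,7]=1
  size 3 → [4,6,7]=1  [5,6,7]=1
  size 4 → [1,4,6,7]=1  [3,5,6,7]=1  [4,5,6,7]=2
  size 5 → [1,4,5,6,7]=3  [2,3,5,6,7]=1  [3,4,5,6,7]=3
  size 6 → [1,3,4,5,6,7]=6  [2,3,4,5,6,7]=4
  first=0(t) contributes 10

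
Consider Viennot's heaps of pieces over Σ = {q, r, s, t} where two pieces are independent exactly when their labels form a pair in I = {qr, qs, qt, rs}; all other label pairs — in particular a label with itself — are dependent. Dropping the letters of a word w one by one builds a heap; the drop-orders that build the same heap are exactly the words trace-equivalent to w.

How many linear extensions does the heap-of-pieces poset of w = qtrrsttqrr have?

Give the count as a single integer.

135

0(q) covers ∅
1(t) covers ∅
2(r) covers 1:t
3(r) covers 2:r
4(s) covers 1:t
5(t) covers 3:r, 4:s
6(t) covers 5:t
7(q) covers 0:q
8(r) covers 6:t
9(r) covers 8:r
floor of heap: 0:q, 1:t
completions by unplaced set U, small U first (add the entries for U minus each lowest piece of U):
  |U|=1: {7}:1  {9}:1
  |U|=2: {0,7}:1  {7,9}:2  {8,9}:1
  |U|=3: {0,7,9}:3  {6,8,9}:1  {7,8,9}:3
  |U|=4: {0,7,8,9}:6  {5,6,8,9}:1  {6,7,8,9}:4
  |U|=5: {0,6,7,8,9}:10  {3,5,6,8,9}:1  {4,5,6,8,9}:1  {5,6,7,8,9}:5
  |U|=6: {0,5,6,7,8,9}:15  {2,3,5,6,8,9}:1  {3,4,5,6,8,9}:2  {3,5,6,7,8,9}:6  {4,5,6,7,8,9}:6
  |U|=7: {0,3,5,6,7,8,9}:21  {0,4,5,6,7,8,9}:21  {2,3,4,5,6,8,9}:3  {2,3,5,6,7,8,9}:7  {3,4,5,6,7,8,9}:14
  |U|=8: {0,2,3,5,6,7,8,9}:28  {0,3,4,5,6,7,8,9}:56  {1,2,3,4,5,6,8,9}:3  {2,3,4,5,6,7,8,9}:24
  start at 0(q): 27
  start at 1(t): 108
sum over floor = 135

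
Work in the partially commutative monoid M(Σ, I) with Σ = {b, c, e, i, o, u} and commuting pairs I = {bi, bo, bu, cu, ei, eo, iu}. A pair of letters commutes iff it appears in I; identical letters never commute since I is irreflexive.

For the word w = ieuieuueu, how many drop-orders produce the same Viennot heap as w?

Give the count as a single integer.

0(i) covers ∅
1(e) covers ∅
2(u) covers 1:e
3(i) covers 0:i
4(e) covers 2:u
5(u) covers 4:e
6(u) covers 5:u
7(e) covers 6:u
8(u) covers 7:e
floor of heap: 0:i, 1:e
completions by unplaced set U, small U first (add the entries for U minus each lowest piece of U):
  |U|=1: {3}:1  {8}:1
  |U|=2: {0,3}:1  {3,8}:2  {7,8}:1
  |U|=3: {0,3,8}:3  {3,7,8}:3  {6,7,8}:1
  |U|=4: {0,3,7,8}:6  {3,6,7,8}:4  {5,6,7,8}:1
  |U|=5: {0,3,6,7,8}:10  {3,5,6,7,8}:5  {4,5,6,7,8}:1
  |U|=6: {0,3,5,6,7,8}:15  {2,4,5,6,7,8}:1  {3,4,5,6,7,8}:6
  |U|=7: {0,3,4,5,6,7,8}:21  {1,2,4,5,6,7,8}:1  {2,3,4,5,6,7,8}:7
  start at 0(i): 8
  start at 1(e): 28
sum over floor = 36

36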